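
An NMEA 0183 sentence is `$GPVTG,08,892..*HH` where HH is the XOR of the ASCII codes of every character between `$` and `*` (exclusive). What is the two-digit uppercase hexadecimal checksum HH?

69

XOR the ASCII codes of the payload characters:
  'G' = 0x47 → acc = 0x47
  'P' = 0x50 → acc = 0x17
  'V' = 0x56 → acc = 0x41
  'T' = 0x54 → acc = 0x15
  'G' = 0x47 → acc = 0x52
  ',' = 0x2C → acc = 0x7E
  '0' = 0x30 → acc = 0x4E
  '8' = 0x38 → acc = 0x76
  ',' = 0x2C → acc = 0x5A
  '8' = 0x38 → acc = 0x62
  '9' = 0x39 → acc = 0x5B
  '2' = 0x32 → acc = 0x69
  '.' = 0x2E → acc = 0x47
  '.' = 0x2E → acc = 0x69
Checksum = 0x69.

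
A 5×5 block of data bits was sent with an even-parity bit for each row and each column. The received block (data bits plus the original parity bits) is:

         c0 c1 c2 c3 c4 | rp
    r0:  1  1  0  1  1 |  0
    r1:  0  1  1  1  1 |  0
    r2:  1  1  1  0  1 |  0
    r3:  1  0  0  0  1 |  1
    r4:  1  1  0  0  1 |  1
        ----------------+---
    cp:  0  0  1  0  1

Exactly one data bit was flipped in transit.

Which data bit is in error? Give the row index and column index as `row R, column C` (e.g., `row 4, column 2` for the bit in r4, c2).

Recompute each row's even parity and compare to rp:
  r0: data parity 0, sent rp 0 → ok
  r1: data parity 0, sent rp 0 → ok
  r2: data parity 0, sent rp 0 → ok
  r3: data parity 0, sent rp 1 → mismatch
  r4: data parity 1, sent rp 1 → ok
Recompute each column's even parity and compare to cp:
  c0: data parity 0, sent cp 0 → ok
  c1: data parity 0, sent cp 0 → ok
  c2: data parity 0, sent cp 1 → mismatch
  c3: data parity 0, sent cp 0 → ok
  c4: data parity 1, sent cp 1 → ok
Exactly one row (r3) and one column (c2) fail → the flipped bit is at their intersection.

row 3, column 2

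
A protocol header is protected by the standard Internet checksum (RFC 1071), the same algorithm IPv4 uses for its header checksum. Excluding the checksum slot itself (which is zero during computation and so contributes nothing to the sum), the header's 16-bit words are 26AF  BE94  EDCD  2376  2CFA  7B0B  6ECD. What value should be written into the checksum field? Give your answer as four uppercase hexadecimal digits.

F2A4

One's-complement addition (fold any carry out of bit 15 back into bit 0):
  0x26AF + 0xBE94 = 0x0E543
  0xE543 + 0xEDCD = 0x1D310 → wrap carry → 0xD311
  0xD311 + 0x2376 = 0x0F687
  0xF687 + 0x2CFA = 0x12381 → wrap carry → 0x2382
  0x2382 + 0x7B0B = 0x09E8D
  0x9E8D + 0x6ECD = 0x10D5A → wrap carry → 0x0D5B
One's-complement sum = 0x0D5B.
Checksum = ~0x0D5B & 0xFFFF = 0xF2A4.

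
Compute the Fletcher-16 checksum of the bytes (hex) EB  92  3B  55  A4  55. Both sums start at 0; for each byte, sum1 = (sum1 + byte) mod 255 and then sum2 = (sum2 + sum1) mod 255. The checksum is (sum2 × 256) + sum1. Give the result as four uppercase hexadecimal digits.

Running sums (mod 255):
  after byte 0 (EB): sum1=235, sum2=235
  after byte 1 (92): sum1=126, sum2=106
  after byte 2 (3B): sum1=185, sum2=36
  after byte 3 (55): sum1=15, sum2=51
  after byte 4 (A4): sum1=179, sum2=230
  after byte 5 (55): sum1=9, sum2=239
Checksum = sum2·256 + sum1 = 239·256 + 9 = 61193 = 0xEF09.

EF09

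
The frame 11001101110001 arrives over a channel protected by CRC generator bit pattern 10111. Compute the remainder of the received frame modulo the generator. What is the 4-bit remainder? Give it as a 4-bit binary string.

Modulo-2 division of 11001101110001 by 10111:
  pos 0: 11001 XOR 10111 = 01110
  pos 1: 11101 XOR 10111 = 01010
  pos 2: 10100 XOR 10111 = 00011
  pos 5: 11111 XOR 10111 = 01000
  pos 6: 10000 XOR 10111 = 00111
  pos 8: 11100 XOR 10111 = 01011
  pos 9: 10111 XOR 10111 = 00000
Remainder = 0000 (zero — the frame passes the CRC check).

0000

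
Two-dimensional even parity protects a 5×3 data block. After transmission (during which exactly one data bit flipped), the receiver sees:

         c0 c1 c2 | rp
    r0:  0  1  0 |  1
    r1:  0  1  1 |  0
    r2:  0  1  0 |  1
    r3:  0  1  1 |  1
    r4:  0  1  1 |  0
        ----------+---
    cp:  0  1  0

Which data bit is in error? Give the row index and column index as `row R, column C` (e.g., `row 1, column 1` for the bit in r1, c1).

row 3, column 2

Recompute each row's even parity and compare to rp:
  r0: data parity 1, sent rp 1 → ok
  r1: data parity 0, sent rp 0 → ok
  r2: data parity 1, sent rp 1 → ok
  r3: data parity 0, sent rp 1 → mismatch
  r4: data parity 0, sent rp 0 → ok
Recompute each column's even parity and compare to cp:
  c0: data parity 0, sent cp 0 → ok
  c1: data parity 1, sent cp 1 → ok
  c2: data parity 1, sent cp 0 → mismatch
Exactly one row (r3) and one column (c2) fail → the flipped bit is at their intersection.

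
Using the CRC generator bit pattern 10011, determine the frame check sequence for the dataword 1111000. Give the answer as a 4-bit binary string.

0011

Append 4 zeros: 11110000000. Divide by 10011 (XOR where the leading bit is 1):
  pos 0: 11110 XOR 10011 = 01101
  pos 1: 11010 XOR 10011 = 01001
  pos 2: 10010 XOR 10011 = 00001
  pos 6: 10000 XOR 10011 = 00011
Remainder (last 4 bits) = 0011. This is the CRC / FCS.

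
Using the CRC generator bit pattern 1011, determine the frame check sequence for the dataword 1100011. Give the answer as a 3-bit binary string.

011

Append 3 zeros: 1100011000. Divide by 1011 (XOR where the leading bit is 1):
  pos 0: 1100 XOR 1011 = 0111
  pos 1: 1110 XOR 1011 = 0101
  pos 2: 1011 XOR 1011 = 0000
  pos 6: 1000 XOR 1011 = 0011
Remainder (last 3 bits) = 011. This is the CRC / FCS.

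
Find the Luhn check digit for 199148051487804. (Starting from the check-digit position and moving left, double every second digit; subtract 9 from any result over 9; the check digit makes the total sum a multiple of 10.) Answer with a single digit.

3

Partial digits right→left: 4 0 8 7 8 4 1 5 0 8 4 1 9 9 1
Double every second digit counting from the check-digit position (so the 1st, 3rd, 5th, ... of the partial from the right).
  doubled (with −9 where >9): 8 7 7 2 0 8 9 2 → sum 43
  kept as-is: 0 7 4 5 8 1 9 → sum 34
Total = 43 + 34 = 77.
Check digit = (10 − (77 mod 10)) mod 10 = 3.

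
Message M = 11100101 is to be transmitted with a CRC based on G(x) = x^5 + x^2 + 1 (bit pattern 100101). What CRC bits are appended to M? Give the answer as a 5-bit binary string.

Append 5 zeros: 1110010100000. Divide by 100101 (XOR where the leading bit is 1):
  pos 0: 111001 XOR 100101 = 011100
  pos 1: 111000 XOR 100101 = 011101
  pos 2: 111011 XOR 100101 = 011110
  pos 3: 111100 XOR 100101 = 011001
  pos 4: 110010 XOR 100101 = 010111
  pos 5: 101110 XOR 100101 = 001011
  pos 7: 101100 XOR 100101 = 001001
Remainder (last 5 bits) = 01001. This is the CRC / FCS.

01001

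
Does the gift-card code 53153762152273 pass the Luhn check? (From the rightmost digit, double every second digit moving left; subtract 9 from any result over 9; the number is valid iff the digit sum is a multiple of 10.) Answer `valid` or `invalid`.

valid

From the right, keep odd positions and double even positions (subtract 9 from any doubled value over 9):
  doubled (positions 2,4,...): 5 4 2 3 6 2 1 → sum 23
  kept (positions 1,3,...): 3 2 5 2 7 5 3 → sum 27
Total = 50.
50 mod 10 = 0, so the number is valid.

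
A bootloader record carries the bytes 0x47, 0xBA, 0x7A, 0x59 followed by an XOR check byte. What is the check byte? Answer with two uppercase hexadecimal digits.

DE

XOR the bytes together:
  start with 0x47
  0x47 ⊕ 0xBA = 0xFD
  0xFD ⊕ 0x7A = 0x87
  0x87 ⊕ 0x59 = 0xDE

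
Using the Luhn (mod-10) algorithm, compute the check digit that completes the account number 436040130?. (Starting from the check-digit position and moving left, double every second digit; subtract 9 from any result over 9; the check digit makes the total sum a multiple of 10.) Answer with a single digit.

Partial digits right→left: 0 3 1 0 4 0 6 3 4
Double every second digit counting from the check-digit position (so the 1st, 3rd, 5th, ... of the partial from the right).
  doubled (with −9 where >9): 0 2 8 3 8 → sum 21
  kept as-is: 3 0 0 3 → sum 6
Total = 21 + 6 = 27.
Check digit = (10 − (27 mod 10)) mod 10 = 3.

3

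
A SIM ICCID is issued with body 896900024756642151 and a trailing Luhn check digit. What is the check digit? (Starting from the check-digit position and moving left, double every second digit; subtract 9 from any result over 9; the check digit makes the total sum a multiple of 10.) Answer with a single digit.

Partial digits right→left: 1 5 1 2 4 6 6 5 7 4 2 0 0 0 9 6 9 8
Double every second digit counting from the check-digit position (so the 1st, 3rd, 5th, ... of the partial from the right).
  doubled (with −9 where >9): 2 2 8 3 5 4 0 9 9 → sum 42
  kept as-is: 5 2 6 5 4 0 0 6 8 → sum 36
Total = 42 + 36 = 78.
Check digit = (10 − (78 mod 10)) mod 10 = 2.

2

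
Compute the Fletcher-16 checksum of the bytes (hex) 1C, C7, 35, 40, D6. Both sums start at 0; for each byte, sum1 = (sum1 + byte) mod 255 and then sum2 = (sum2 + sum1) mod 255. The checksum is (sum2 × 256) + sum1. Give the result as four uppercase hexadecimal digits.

Running sums (mod 255):
  after byte 0 (1C): sum1=28, sum2=28
  after byte 1 (C7): sum1=227, sum2=0
  after byte 2 (35): sum1=25, sum2=25
  after byte 3 (40): sum1=89, sum2=114
  after byte 4 (D6): sum1=48, sum2=162
Checksum = sum2·256 + sum1 = 162·256 + 48 = 41520 = 0xA230.

A230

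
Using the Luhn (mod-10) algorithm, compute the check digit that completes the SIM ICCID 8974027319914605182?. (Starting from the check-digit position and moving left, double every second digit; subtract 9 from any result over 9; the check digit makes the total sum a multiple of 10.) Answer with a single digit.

1

Partial digits right→left: 2 8 1 5 0 6 4 1 9 9 1 3 7 2 0 4 7 9 8
Double every second digit counting from the check-digit position (so the 1st, 3rd, 5th, ... of the partial from the right).
  doubled (with −9 where >9): 4 2 0 8 9 2 5 0 5 7 → sum 42
  kept as-is: 8 5 6 1 9 3 2 4 9 → sum 47
Total = 42 + 47 = 89.
Check digit = (10 − (89 mod 10)) mod 10 = 1.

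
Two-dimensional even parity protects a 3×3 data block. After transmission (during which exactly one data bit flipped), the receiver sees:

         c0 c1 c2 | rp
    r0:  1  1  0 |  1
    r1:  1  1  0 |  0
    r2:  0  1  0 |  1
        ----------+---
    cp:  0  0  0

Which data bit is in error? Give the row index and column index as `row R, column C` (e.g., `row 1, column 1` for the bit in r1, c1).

Recompute each row's even parity and compare to rp:
  r0: data parity 0, sent rp 1 → mismatch
  r1: data parity 0, sent rp 0 → ok
  r2: data parity 1, sent rp 1 → ok
Recompute each column's even parity and compare to cp:
  c0: data parity 0, sent cp 0 → ok
  c1: data parity 1, sent cp 0 → mismatch
  c2: data parity 0, sent cp 0 → ok
Exactly one row (r0) and one column (c1) fail → the flipped bit is at their intersection.

row 0, column 1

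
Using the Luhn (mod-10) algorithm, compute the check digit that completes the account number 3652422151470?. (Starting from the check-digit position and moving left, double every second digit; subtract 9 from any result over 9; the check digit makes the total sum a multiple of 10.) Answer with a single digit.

Partial digits right→left: 0 7 4 1 5 1 2 2 4 2 5 6 3
Double every second digit counting from the check-digit position (so the 1st, 3rd, 5th, ... of the partial from the right).
  doubled (with −9 where >9): 0 8 1 4 8 1 6 → sum 28
  kept as-is: 7 1 1 2 2 6 → sum 19
Total = 28 + 19 = 47.
Check digit = (10 − (47 mod 10)) mod 10 = 3.

3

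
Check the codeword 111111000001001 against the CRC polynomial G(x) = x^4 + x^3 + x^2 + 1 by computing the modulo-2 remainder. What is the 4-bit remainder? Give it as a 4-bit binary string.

0000

Modulo-2 division of 111111000001001 by 11101:
  pos 0: 11111 XOR 11101 = 00010
  pos 3: 10100 XOR 11101 = 01001
  pos 4: 10010 XOR 11101 = 01111
  pos 5: 11110 XOR 11101 = 00011
  pos 8: 11010 XOR 11101 = 00111
  pos 10: 11101 XOR 11101 = 00000
Remainder = 0000 (zero — the frame passes the CRC check).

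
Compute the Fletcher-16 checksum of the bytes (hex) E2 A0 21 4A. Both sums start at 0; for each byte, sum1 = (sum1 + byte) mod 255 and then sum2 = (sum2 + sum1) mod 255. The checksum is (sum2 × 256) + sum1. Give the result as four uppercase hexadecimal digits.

Running sums (mod 255):
  after byte 0 (E2): sum1=226, sum2=226
  after byte 1 (A0): sum1=131, sum2=102
  after byte 2 (21): sum1=164, sum2=11
  after byte 3 (4A): sum1=238, sum2=249
Checksum = sum2·256 + sum1 = 249·256 + 238 = 63982 = 0xF9EE.

F9EE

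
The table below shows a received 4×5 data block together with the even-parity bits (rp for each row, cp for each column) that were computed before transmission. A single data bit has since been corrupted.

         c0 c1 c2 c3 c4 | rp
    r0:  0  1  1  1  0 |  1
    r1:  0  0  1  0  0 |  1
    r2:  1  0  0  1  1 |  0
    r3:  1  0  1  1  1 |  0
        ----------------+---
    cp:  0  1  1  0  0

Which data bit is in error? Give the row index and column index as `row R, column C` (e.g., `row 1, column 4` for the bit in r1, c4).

Recompute each row's even parity and compare to rp:
  r0: data parity 1, sent rp 1 → ok
  r1: data parity 1, sent rp 1 → ok
  r2: data parity 1, sent rp 0 → mismatch
  r3: data parity 0, sent rp 0 → ok
Recompute each column's even parity and compare to cp:
  c0: data parity 0, sent cp 0 → ok
  c1: data parity 1, sent cp 1 → ok
  c2: data parity 1, sent cp 1 → ok
  c3: data parity 1, sent cp 0 → mismatch
  c4: data parity 0, sent cp 0 → ok
Exactly one row (r2) and one column (c3) fail → the flipped bit is at their intersection.

row 2, column 3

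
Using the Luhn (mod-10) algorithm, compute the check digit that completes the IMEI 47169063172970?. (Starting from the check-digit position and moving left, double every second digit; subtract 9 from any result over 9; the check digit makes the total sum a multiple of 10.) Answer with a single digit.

2

Partial digits right→left: 0 7 9 2 7 1 3 6 0 9 6 1 7 4
Double every second digit counting from the check-digit position (so the 1st, 3rd, 5th, ... of the partial from the right).
  doubled (with −9 where >9): 0 9 5 6 0 3 5 → sum 28
  kept as-is: 7 2 1 6 9 1 4 → sum 30
Total = 28 + 30 = 58.
Check digit = (10 − (58 mod 10)) mod 10 = 2.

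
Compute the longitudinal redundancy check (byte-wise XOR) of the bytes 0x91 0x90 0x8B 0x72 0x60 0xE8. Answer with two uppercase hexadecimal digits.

70

XOR the bytes together:
  start with 0x91
  0x91 ⊕ 0x90 = 0x01
  0x01 ⊕ 0x8B = 0x8A
  0x8A ⊕ 0x72 = 0xF8
  0xF8 ⊕ 0x60 = 0x98
  0x98 ⊕ 0xE8 = 0x70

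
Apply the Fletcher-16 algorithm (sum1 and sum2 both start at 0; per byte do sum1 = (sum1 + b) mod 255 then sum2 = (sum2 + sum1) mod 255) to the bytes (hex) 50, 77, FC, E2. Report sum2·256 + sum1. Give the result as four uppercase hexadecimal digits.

Running sums (mod 255):
  after byte 0 (50): sum1=80, sum2=80
  after byte 1 (77): sum1=199, sum2=24
  after byte 2 (FC): sum1=196, sum2=220
  after byte 3 (E2): sum1=167, sum2=132
Checksum = sum2·256 + sum1 = 132·256 + 167 = 33959 = 0x84A7.

84A7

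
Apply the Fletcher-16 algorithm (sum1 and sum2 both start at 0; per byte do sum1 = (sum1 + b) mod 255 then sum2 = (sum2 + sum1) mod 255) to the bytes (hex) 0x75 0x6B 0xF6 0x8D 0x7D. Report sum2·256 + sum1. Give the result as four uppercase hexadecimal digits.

Running sums (mod 255):
  after byte 0 (0x75): sum1=117, sum2=117
  after byte 1 (0x6B): sum1=224, sum2=86
  after byte 2 (0xF6): sum1=215, sum2=46
  after byte 3 (0x8D): sum1=101, sum2=147
  after byte 4 (0x7D): sum1=226, sum2=118
Checksum = sum2·256 + sum1 = 118·256 + 226 = 30434 = 0x76E2.

76E2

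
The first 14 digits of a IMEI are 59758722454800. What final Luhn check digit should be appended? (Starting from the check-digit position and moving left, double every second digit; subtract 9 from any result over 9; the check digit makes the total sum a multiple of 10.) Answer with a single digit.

3

Partial digits right→left: 0 0 8 4 5 4 2 2 7 8 5 7 9 5
Double every second digit counting from the check-digit position (so the 1st, 3rd, 5th, ... of the partial from the right).
  doubled (with −9 where >9): 0 7 1 4 5 1 9 → sum 27
  kept as-is: 0 4 4 2 8 7 5 → sum 30
Total = 27 + 30 = 57.
Check digit = (10 − (57 mod 10)) mod 10 = 3.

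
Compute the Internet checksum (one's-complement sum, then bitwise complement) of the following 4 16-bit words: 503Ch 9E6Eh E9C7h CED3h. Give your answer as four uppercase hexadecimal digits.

One's-complement addition (fold any carry out of bit 15 back into bit 0):
  0x503C + 0x9E6E = 0x0EEAA
  0xEEAA + 0xE9C7 = 0x1D871 → wrap carry → 0xD872
  0xD872 + 0xCED3 = 0x1A745 → wrap carry → 0xA746
One's-complement sum = 0xA746.
Checksum = ~0xA746 & 0xFFFF = 0x58B9.

58B9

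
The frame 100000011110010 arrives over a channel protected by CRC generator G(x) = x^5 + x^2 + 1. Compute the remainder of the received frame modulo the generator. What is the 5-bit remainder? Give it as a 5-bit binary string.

10100

Modulo-2 division of 100000011110010 by 100101:
  pos 0: 100000 XOR 100101 = 000101
  pos 3: 101011 XOR 100101 = 001110
  pos 5: 111011 XOR 100101 = 011110
  pos 6: 111100 XOR 100101 = 011001
  pos 7: 110010 XOR 100101 = 010111
  pos 8: 101111 XOR 100101 = 001010
Remainder = 10100 (nonzero — an error is detected).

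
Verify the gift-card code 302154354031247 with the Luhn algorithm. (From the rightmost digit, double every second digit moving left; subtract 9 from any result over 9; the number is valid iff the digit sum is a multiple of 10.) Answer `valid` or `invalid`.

From the right, keep odd positions and double even positions (subtract 9 from any doubled value over 9):
  doubled (positions 2,4,...): 8 2 0 1 8 2 0 → sum 21
  kept (positions 1,3,...): 7 2 3 4 3 5 2 3 → sum 29
Total = 50.
50 mod 10 = 0, so the number is valid.

valid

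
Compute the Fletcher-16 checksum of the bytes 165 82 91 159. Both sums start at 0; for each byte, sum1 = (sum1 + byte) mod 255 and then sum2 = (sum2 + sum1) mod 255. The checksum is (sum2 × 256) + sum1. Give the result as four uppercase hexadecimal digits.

E3F2

Running sums (mod 255):
  after byte 0 (165): sum1=165, sum2=165
  after byte 1 (82): sum1=247, sum2=157
  after byte 2 (91): sum1=83, sum2=240
  after byte 3 (159): sum1=242, sum2=227
Checksum = sum2·256 + sum1 = 227·256 + 242 = 58354 = 0xE3F2.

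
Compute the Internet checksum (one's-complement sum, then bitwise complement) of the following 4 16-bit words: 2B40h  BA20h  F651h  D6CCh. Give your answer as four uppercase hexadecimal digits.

One's-complement addition (fold any carry out of bit 15 back into bit 0):
  0x2B40 + 0xBA20 = 0x0E560
  0xE560 + 0xF651 = 0x1DBB1 → wrap carry → 0xDBB2
  0xDBB2 + 0xD6CC = 0x1B27E → wrap carry → 0xB27F
One's-complement sum = 0xB27F.
Checksum = ~0xB27F & 0xFFFF = 0x4D80.

4D80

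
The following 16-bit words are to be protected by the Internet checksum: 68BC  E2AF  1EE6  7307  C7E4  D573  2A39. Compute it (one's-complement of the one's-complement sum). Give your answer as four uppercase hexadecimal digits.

5B14

One's-complement addition (fold any carry out of bit 15 back into bit 0):
  0x68BC + 0xE2AF = 0x14B6B → wrap carry → 0x4B6C
  0x4B6C + 0x1EE6 = 0x06A52
  0x6A52 + 0x7307 = 0x0DD59
  0xDD59 + 0xC7E4 = 0x1A53D → wrap carry → 0xA53E
  0xA53E + 0xD573 = 0x17AB1 → wrap carry → 0x7AB2
  0x7AB2 + 0x2A39 = 0x0A4EB
One's-complement sum = 0xA4EB.
Checksum = ~0xA4EB & 0xFFFF = 0x5B14.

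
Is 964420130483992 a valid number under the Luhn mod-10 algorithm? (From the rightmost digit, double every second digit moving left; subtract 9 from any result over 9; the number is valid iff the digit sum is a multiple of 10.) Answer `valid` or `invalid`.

invalid

From the right, keep odd positions and double even positions (subtract 9 from any doubled value over 9):
  doubled (positions 2,4,...): 9 6 8 6 0 8 3 → sum 40
  kept (positions 1,3,...): 2 9 8 0 1 2 4 9 → sum 35
Total = 75.
75 mod 10 = 5, so the number is invalid.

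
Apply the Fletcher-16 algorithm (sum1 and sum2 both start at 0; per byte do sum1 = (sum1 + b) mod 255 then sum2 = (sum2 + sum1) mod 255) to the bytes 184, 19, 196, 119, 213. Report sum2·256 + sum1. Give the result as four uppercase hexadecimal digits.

FADD

Running sums (mod 255):
  after byte 0 (184): sum1=184, sum2=184
  after byte 1 (19): sum1=203, sum2=132
  after byte 2 (196): sum1=144, sum2=21
  after byte 3 (119): sum1=8, sum2=29
  after byte 4 (213): sum1=221, sum2=250
Checksum = sum2·256 + sum1 = 250·256 + 221 = 64221 = 0xFADD.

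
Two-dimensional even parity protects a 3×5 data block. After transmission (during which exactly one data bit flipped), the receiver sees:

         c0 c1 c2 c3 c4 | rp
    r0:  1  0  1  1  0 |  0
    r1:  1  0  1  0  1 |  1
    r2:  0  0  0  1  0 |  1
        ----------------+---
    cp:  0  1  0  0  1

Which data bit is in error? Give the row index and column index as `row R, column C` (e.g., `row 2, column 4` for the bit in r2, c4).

Recompute each row's even parity and compare to rp:
  r0: data parity 1, sent rp 0 → mismatch
  r1: data parity 1, sent rp 1 → ok
  r2: data parity 1, sent rp 1 → ok
Recompute each column's even parity and compare to cp:
  c0: data parity 0, sent cp 0 → ok
  c1: data parity 0, sent cp 1 → mismatch
  c2: data parity 0, sent cp 0 → ok
  c3: data parity 0, sent cp 0 → ok
  c4: data parity 1, sent cp 1 → ok
Exactly one row (r0) and one column (c1) fail → the flipped bit is at their intersection.

row 0, column 1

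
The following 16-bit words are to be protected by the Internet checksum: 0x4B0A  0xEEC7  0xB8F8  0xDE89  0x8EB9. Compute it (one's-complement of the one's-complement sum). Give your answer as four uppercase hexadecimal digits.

9FF1

One's-complement addition (fold any carry out of bit 15 back into bit 0):
  0x4B0A + 0xEEC7 = 0x139D1 → wrap carry → 0x39D2
  0x39D2 + 0xB8F8 = 0x0F2CA
  0xF2CA + 0xDE89 = 0x1D153 → wrap carry → 0xD154
  0xD154 + 0x8EB9 = 0x1600D → wrap carry → 0x600E
One's-complement sum = 0x600E.
Checksum = ~0x600E & 0xFFFF = 0x9FF1.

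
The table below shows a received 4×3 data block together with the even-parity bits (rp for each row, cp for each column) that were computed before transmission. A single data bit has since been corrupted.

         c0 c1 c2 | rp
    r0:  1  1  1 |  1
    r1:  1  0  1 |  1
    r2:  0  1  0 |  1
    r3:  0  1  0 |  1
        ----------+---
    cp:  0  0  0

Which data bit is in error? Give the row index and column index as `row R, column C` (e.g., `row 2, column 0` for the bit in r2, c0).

Recompute each row's even parity and compare to rp:
  r0: data parity 1, sent rp 1 → ok
  r1: data parity 0, sent rp 1 → mismatch
  r2: data parity 1, sent rp 1 → ok
  r3: data parity 1, sent rp 1 → ok
Recompute each column's even parity and compare to cp:
  c0: data parity 0, sent cp 0 → ok
  c1: data parity 1, sent cp 0 → mismatch
  c2: data parity 0, sent cp 0 → ok
Exactly one row (r1) and one column (c1) fail → the flipped bit is at their intersection.

row 1, column 1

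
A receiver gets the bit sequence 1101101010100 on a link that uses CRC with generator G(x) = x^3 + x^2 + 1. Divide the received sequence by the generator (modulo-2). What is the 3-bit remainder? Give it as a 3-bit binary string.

111

Modulo-2 division of 1101101010100 by 1101:
  pos 0: 1101 XOR 1101 = 0000
  pos 4: 1010 XOR 1101 = 0111
  pos 5: 1111 XOR 1101 = 0010
  pos 7: 1001 XOR 1101 = 0100
  pos 8: 1000 XOR 1101 = 0101
  pos 9: 1010 XOR 1101 = 0111
Remainder = 111 (nonzero — an error is detected).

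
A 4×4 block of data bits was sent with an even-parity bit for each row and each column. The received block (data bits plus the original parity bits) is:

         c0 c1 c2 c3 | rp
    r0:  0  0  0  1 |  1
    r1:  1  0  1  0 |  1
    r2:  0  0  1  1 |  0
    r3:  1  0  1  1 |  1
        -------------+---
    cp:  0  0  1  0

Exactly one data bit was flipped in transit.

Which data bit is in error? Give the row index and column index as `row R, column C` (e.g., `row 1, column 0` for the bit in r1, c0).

Recompute each row's even parity and compare to rp:
  r0: data parity 1, sent rp 1 → ok
  r1: data parity 0, sent rp 1 → mismatch
  r2: data parity 0, sent rp 0 → ok
  r3: data parity 1, sent rp 1 → ok
Recompute each column's even parity and compare to cp:
  c0: data parity 0, sent cp 0 → ok
  c1: data parity 0, sent cp 0 → ok
  c2: data parity 1, sent cp 1 → ok
  c3: data parity 1, sent cp 0 → mismatch
Exactly one row (r1) and one column (c3) fail → the flipped bit is at their intersection.

row 1, column 3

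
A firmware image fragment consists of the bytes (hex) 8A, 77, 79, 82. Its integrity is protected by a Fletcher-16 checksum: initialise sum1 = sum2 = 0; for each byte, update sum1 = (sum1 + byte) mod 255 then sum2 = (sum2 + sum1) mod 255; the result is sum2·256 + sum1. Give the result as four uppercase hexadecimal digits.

06FD

Running sums (mod 255):
  after byte 0 (8A): sum1=138, sum2=138
  after byte 1 (77): sum1=2, sum2=140
  after byte 2 (79): sum1=123, sum2=8
  after byte 3 (82): sum1=253, sum2=6
Checksum = sum2·256 + sum1 = 6·256 + 253 = 1789 = 0x06FD.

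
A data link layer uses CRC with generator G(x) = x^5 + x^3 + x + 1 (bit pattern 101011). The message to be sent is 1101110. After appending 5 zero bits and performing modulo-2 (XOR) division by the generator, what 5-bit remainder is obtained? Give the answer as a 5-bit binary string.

00001

Append 5 zeros: 110111000000. Divide by 101011 (XOR where the leading bit is 1):
  pos 0: 110111 XOR 101011 = 011100
  pos 1: 111000 XOR 101011 = 010011
  pos 2: 100110 XOR 101011 = 001101
  pos 4: 110100 XOR 101011 = 011111
  pos 5: 111110 XOR 101011 = 010101
  pos 6: 101010 XOR 101011 = 000001
Remainder (last 5 bits) = 00001. This is the CRC / FCS.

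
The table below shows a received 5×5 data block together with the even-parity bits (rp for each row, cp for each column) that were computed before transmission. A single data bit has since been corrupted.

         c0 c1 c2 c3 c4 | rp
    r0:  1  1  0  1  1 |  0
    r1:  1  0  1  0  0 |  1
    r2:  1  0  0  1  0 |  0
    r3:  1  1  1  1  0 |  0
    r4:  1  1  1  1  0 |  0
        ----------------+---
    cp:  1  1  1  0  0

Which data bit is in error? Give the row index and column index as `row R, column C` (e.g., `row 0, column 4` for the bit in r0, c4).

row 1, column 4

Recompute each row's even parity and compare to rp:
  r0: data parity 0, sent rp 0 → ok
  r1: data parity 0, sent rp 1 → mismatch
  r2: data parity 0, sent rp 0 → ok
  r3: data parity 0, sent rp 0 → ok
  r4: data parity 0, sent rp 0 → ok
Recompute each column's even parity and compare to cp:
  c0: data parity 1, sent cp 1 → ok
  c1: data parity 1, sent cp 1 → ok
  c2: data parity 1, sent cp 1 → ok
  c3: data parity 0, sent cp 0 → ok
  c4: data parity 1, sent cp 0 → mismatch
Exactly one row (r1) and one column (c4) fail → the flipped bit is at their intersection.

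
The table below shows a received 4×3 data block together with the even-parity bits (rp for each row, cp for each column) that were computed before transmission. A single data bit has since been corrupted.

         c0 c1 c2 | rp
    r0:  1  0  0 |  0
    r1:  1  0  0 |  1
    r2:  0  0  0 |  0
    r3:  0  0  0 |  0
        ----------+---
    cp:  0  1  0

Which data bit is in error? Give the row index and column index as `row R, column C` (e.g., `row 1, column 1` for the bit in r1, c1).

row 0, column 1

Recompute each row's even parity and compare to rp:
  r0: data parity 1, sent rp 0 → mismatch
  r1: data parity 1, sent rp 1 → ok
  r2: data parity 0, sent rp 0 → ok
  r3: data parity 0, sent rp 0 → ok
Recompute each column's even parity and compare to cp:
  c0: data parity 0, sent cp 0 → ok
  c1: data parity 0, sent cp 1 → mismatch
  c2: data parity 0, sent cp 0 → ok
Exactly one row (r0) and one column (c1) fail → the flipped bit is at their intersection.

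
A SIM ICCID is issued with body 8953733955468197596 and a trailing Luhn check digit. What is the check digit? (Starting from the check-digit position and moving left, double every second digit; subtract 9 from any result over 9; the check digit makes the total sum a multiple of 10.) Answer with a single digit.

Partial digits right→left: 6 9 5 7 9 1 8 6 4 5 5 9 3 3 7 3 5 9 8
Double every second digit counting from the check-digit position (so the 1st, 3rd, 5th, ... of the partial from the right).
  doubled (with −9 where >9): 3 1 9 7 8 1 6 5 1 7 → sum 48
  kept as-is: 9 7 1 6 5 9 3 3 9 → sum 52
Total = 48 + 52 = 100.
Check digit = (10 − (100 mod 10)) mod 10 = 0.

0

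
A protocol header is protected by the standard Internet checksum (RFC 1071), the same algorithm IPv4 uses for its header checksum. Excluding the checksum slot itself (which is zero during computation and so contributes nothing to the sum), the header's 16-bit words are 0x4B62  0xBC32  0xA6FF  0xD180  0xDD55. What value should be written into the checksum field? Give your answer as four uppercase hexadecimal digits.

A294

One's-complement addition (fold any carry out of bit 15 back into bit 0):
  0x4B62 + 0xBC32 = 0x10794 → wrap carry → 0x0795
  0x0795 + 0xA6FF = 0x0AE94
  0xAE94 + 0xD180 = 0x18014 → wrap carry → 0x8015
  0x8015 + 0xDD55 = 0x15D6A → wrap carry → 0x5D6B
One's-complement sum = 0x5D6B.
Checksum = ~0x5D6B & 0xFFFF = 0xA294.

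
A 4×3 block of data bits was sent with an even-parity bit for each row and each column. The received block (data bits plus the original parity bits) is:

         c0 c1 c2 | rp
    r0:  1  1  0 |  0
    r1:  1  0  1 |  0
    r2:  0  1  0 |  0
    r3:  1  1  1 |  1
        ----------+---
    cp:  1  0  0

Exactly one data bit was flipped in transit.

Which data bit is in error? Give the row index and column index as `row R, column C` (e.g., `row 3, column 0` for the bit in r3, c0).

Recompute each row's even parity and compare to rp:
  r0: data parity 0, sent rp 0 → ok
  r1: data parity 0, sent rp 0 → ok
  r2: data parity 1, sent rp 0 → mismatch
  r3: data parity 1, sent rp 1 → ok
Recompute each column's even parity and compare to cp:
  c0: data parity 1, sent cp 1 → ok
  c1: data parity 1, sent cp 0 → mismatch
  c2: data parity 0, sent cp 0 → ok
Exactly one row (r2) and one column (c1) fail → the flipped bit is at their intersection.

row 2, column 1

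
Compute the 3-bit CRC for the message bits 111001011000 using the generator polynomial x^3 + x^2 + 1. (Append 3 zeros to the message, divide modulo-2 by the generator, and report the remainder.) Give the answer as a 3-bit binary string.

111

Append 3 zeros: 111001011000000. Divide by 1101 (XOR where the leading bit is 1):
  pos 0: 1110 XOR 1101 = 0011
  pos 2: 1101 XOR 1101 = 0000
  pos 7: 1100 XOR 1101 = 0001
  pos 10: 1000 XOR 1101 = 0101
  pos 11: 1010 XOR 1101 = 0111
Remainder (last 3 bits) = 111. This is the CRC / FCS.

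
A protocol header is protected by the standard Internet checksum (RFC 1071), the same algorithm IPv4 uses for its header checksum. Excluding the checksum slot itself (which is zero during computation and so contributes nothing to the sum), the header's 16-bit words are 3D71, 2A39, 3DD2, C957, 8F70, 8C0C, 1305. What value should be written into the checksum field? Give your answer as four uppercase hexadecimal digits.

One's-complement addition (fold any carry out of bit 15 back into bit 0):
  0x3D71 + 0x2A39 = 0x067AA
  0x67AA + 0x3DD2 = 0x0A57C
  0xA57C + 0xC957 = 0x16ED3 → wrap carry → 0x6ED4
  0x6ED4 + 0x8F70 = 0x0FE44
  0xFE44 + 0x8C0C = 0x18A50 → wrap carry → 0x8A51
  0x8A51 + 0x1305 = 0x09D56
One's-complement sum = 0x9D56.
Checksum = ~0x9D56 & 0xFFFF = 0x62A9.

62A9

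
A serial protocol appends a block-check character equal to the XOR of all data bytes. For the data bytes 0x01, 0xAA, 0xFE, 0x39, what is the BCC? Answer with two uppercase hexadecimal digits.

XOR the bytes together:
  start with 0x01
  0x01 ⊕ 0xAA = 0xAB
  0xAB ⊕ 0xFE = 0x55
  0x55 ⊕ 0x39 = 0x6C

6C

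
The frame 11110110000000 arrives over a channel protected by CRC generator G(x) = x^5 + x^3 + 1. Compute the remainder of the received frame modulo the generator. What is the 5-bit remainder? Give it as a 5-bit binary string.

00000

Modulo-2 division of 11110110000000 by 101001:
  pos 0: 111101 XOR 101001 = 010100
  pos 1: 101001 XOR 101001 = 000000
Remainder = 00000 (zero — the frame passes the CRC check).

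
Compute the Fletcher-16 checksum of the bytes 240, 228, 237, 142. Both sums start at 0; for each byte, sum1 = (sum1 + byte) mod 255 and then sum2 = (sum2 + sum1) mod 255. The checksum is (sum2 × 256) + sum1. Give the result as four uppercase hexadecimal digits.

DC52

Running sums (mod 255):
  after byte 0 (240): sum1=240, sum2=240
  after byte 1 (228): sum1=213, sum2=198
  after byte 2 (237): sum1=195, sum2=138
  after byte 3 (142): sum1=82, sum2=220
Checksum = sum2·256 + sum1 = 220·256 + 82 = 56402 = 0xDC52.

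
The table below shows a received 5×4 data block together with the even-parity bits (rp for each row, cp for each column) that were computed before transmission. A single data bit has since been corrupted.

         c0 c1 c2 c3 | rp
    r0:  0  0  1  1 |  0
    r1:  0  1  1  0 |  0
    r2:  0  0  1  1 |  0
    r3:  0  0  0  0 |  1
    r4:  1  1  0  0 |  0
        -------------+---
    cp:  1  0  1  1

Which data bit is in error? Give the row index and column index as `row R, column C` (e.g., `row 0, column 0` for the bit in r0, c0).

Recompute each row's even parity and compare to rp:
  r0: data parity 0, sent rp 0 → ok
  r1: data parity 0, sent rp 0 → ok
  r2: data parity 0, sent rp 0 → ok
  r3: data parity 0, sent rp 1 → mismatch
  r4: data parity 0, sent rp 0 → ok
Recompute each column's even parity and compare to cp:
  c0: data parity 1, sent cp 1 → ok
  c1: data parity 0, sent cp 0 → ok
  c2: data parity 1, sent cp 1 → ok
  c3: data parity 0, sent cp 1 → mismatch
Exactly one row (r3) and one column (c3) fail → the flipped bit is at their intersection.

row 3, column 3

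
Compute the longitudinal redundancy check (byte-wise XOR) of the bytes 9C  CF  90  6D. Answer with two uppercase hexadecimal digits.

AE

XOR the bytes together:
  start with 0x9C
  0x9C ⊕ 0xCF = 0x53
  0x53 ⊕ 0x90 = 0xC3
  0xC3 ⊕ 0x6D = 0xAE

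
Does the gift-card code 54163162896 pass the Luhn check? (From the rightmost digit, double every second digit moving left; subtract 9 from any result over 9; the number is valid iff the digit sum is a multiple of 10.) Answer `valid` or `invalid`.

invalid

From the right, keep odd positions and double even positions (subtract 9 from any doubled value over 9):
  doubled (positions 2,4,...): 9 4 2 3 8 → sum 26
  kept (positions 1,3,...): 6 8 6 3 1 5 → sum 29
Total = 55.
55 mod 10 = 5, so the number is invalid.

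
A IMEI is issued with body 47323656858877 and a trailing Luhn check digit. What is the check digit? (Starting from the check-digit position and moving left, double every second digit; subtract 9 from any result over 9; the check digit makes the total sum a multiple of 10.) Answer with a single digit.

4

Partial digits right→left: 7 7 8 8 5 8 6 5 6 3 2 3 7 4
Double every second digit counting from the check-digit position (so the 1st, 3rd, 5th, ... of the partial from the right).
  doubled (with −9 where >9): 5 7 1 3 3 4 5 → sum 28
  kept as-is: 7 8 8 5 3 3 4 → sum 38
Total = 28 + 38 = 66.
Check digit = (10 − (66 mod 10)) mod 10 = 4.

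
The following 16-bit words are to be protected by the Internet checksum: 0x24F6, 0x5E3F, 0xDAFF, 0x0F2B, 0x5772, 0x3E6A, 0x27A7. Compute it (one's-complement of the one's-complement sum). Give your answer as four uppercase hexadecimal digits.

D51B

One's-complement addition (fold any carry out of bit 15 back into bit 0):
  0x24F6 + 0x5E3F = 0x08335
  0x8335 + 0xDAFF = 0x15E34 → wrap carry → 0x5E35
  0x5E35 + 0x0F2B = 0x06D60
  0x6D60 + 0x5772 = 0x0C4D2
  0xC4D2 + 0x3E6A = 0x1033C → wrap carry → 0x033D
  0x033D + 0x27A7 = 0x02AE4
One's-complement sum = 0x2AE4.
Checksum = ~0x2AE4 & 0xFFFF = 0xD51B.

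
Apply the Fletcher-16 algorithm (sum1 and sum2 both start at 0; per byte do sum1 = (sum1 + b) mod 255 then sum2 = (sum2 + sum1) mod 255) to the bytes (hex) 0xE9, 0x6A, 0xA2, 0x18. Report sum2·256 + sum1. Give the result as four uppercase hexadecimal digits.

440F

Running sums (mod 255):
  after byte 0 (0xE9): sum1=233, sum2=233
  after byte 1 (0x6A): sum1=84, sum2=62
  after byte 2 (0xA2): sum1=246, sum2=53
  after byte 3 (0x18): sum1=15, sum2=68
Checksum = sum2·256 + sum1 = 68·256 + 15 = 17423 = 0x440F.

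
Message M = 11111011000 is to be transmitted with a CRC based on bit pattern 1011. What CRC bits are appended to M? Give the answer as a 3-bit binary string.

Append 3 zeros: 11111011000000. Divide by 1011 (XOR where the leading bit is 1):
  pos 0: 1111 XOR 1011 = 0100
  pos 1: 1001 XOR 1011 = 0010
  pos 3: 1001 XOR 1011 = 0010
  pos 5: 1010 XOR 1011 = 0001
  pos 8: 1000 XOR 1011 = 0011
  pos 10: 1100 XOR 1011 = 0111
Remainder (last 3 bits) = 111. This is the CRC / FCS.

111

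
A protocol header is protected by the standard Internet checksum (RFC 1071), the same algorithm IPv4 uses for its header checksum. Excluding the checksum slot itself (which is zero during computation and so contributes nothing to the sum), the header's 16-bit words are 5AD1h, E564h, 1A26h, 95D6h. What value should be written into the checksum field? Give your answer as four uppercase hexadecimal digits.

0FCD

One's-complement addition (fold any carry out of bit 15 back into bit 0):
  0x5AD1 + 0xE564 = 0x14035 → wrap carry → 0x4036
  0x4036 + 0x1A26 = 0x05A5C
  0x5A5C + 0x95D6 = 0x0F032
One's-complement sum = 0xF032.
Checksum = ~0xF032 & 0xFFFF = 0x0FCD.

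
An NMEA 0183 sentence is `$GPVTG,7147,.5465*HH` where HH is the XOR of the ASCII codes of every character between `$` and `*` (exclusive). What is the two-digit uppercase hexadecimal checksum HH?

7B

XOR the ASCII codes of the payload characters:
  'G' = 0x47 → acc = 0x47
  'P' = 0x50 → acc = 0x17
  'V' = 0x56 → acc = 0x41
  'T' = 0x54 → acc = 0x15
  'G' = 0x47 → acc = 0x52
  ',' = 0x2C → acc = 0x7E
  '7' = 0x37 → acc = 0x49
  '1' = 0x31 → acc = 0x78
  '4' = 0x34 → acc = 0x4C
  '7' = 0x37 → acc = 0x7B
  ',' = 0x2C → acc = 0x57
  '.' = 0x2E → acc = 0x79
  '5' = 0x35 → acc = 0x4C
  '4' = 0x34 → acc = 0x78
  '6' = 0x36 → acc = 0x4E
  '5' = 0x35 → acc = 0x7B
Checksum = 0x7B.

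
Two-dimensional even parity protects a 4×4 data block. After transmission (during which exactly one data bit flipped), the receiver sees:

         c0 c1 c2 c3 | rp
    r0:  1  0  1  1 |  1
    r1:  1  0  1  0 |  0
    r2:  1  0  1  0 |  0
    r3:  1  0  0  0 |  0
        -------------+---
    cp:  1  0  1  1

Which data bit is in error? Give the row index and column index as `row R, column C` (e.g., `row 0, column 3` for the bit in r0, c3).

row 3, column 0

Recompute each row's even parity and compare to rp:
  r0: data parity 1, sent rp 1 → ok
  r1: data parity 0, sent rp 0 → ok
  r2: data parity 0, sent rp 0 → ok
  r3: data parity 1, sent rp 0 → mismatch
Recompute each column's even parity and compare to cp:
  c0: data parity 0, sent cp 1 → mismatch
  c1: data parity 0, sent cp 0 → ok
  c2: data parity 1, sent cp 1 → ok
  c3: data parity 1, sent cp 1 → ok
Exactly one row (r3) and one column (c0) fail → the flipped bit is at their intersection.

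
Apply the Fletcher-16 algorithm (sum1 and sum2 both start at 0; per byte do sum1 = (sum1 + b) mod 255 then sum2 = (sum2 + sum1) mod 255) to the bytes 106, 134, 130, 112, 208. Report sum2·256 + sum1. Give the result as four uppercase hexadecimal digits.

67B4

Running sums (mod 255):
  after byte 0 (106): sum1=106, sum2=106
  after byte 1 (134): sum1=240, sum2=91
  after byte 2 (130): sum1=115, sum2=206
  after byte 3 (112): sum1=227, sum2=178
  after byte 4 (208): sum1=180, sum2=103
Checksum = sum2·256 + sum1 = 103·256 + 180 = 26548 = 0x67B4.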